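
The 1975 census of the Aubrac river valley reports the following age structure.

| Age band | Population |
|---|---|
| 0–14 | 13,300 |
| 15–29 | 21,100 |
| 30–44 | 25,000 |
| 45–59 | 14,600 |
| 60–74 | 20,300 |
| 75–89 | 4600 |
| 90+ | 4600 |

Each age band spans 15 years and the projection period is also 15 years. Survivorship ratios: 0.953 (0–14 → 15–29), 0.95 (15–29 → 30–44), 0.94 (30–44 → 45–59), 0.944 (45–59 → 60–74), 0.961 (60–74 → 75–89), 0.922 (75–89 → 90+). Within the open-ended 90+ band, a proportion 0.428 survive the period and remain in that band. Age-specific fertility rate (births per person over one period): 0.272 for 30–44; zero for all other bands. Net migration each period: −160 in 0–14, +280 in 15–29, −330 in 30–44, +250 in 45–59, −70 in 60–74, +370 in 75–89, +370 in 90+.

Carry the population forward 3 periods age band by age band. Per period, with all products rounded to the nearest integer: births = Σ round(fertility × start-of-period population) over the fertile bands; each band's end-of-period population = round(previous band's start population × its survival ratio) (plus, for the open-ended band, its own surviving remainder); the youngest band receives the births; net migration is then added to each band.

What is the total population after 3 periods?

(Bands numbered youngest = 1 to oldest = 7.)
Period 1:
Births: 25000 * 0.272 = 6800
Band 2: 13300 * 0.953 = 12675
Band 3: 21100 * 0.95 = 20045
Band 4: 25000 * 0.94 = 23500
Band 5: 14600 * 0.944 = 13782
Band 6: 20300 * 0.961 = 19508
Band 7: 4600 * 0.922 + 4600 * 0.428 = 4241 + 1969 = 6210
Net migration: Band 1 − 160 → 6640; Band 2 + 280 → 12955; Band 3 − 330 → 19715; Band 4 + 250 → 23750; Band 5 − 70 → 13712; Band 6 + 370 → 19878; Band 7 + 370 → 6580
→ [6640, 12955, 19715, 23750, 13712, 19878, 6580]
Period 2:
Births: 19715 * 0.272 = 5362
Band 2: 6640 * 0.953 = 6328
Band 3: 12955 * 0.95 = 12307
Band 4: 19715 * 0.94 = 18532
Band 5: 23750 * 0.944 = 22420
Band 6: 13712 * 0.961 = 13177
Band 7: 19878 * 0.922 + 6580 * 0.428 = 18328 + 2816 = 21144
Net migration: Band 1 − 160 → 5202; Band 2 + 280 → 6608; Band 3 − 330 → 11977; Band 4 + 250 → 18782; Band 5 − 70 → 22350; Band 6 + 370 → 13547; Band 7 + 370 → 21514
→ [5202, 6608, 11977, 18782, 22350, 13547, 21514]
Period 3:
Births: 11977 * 0.272 = 3258
Band 2: 5202 * 0.953 = 4958
Band 3: 6608 * 0.95 = 6278
Band 4: 11977 * 0.94 = 11258
Band 5: 18782 * 0.944 = 17730
Band 6: 22350 * 0.961 = 21478
Band 7: 13547 * 0.922 + 21514 * 0.428 = 12490 + 9208 = 21698
Net migration: Band 1 − 160 → 3098; Band 2 + 280 → 5238; Band 3 − 330 → 5948; Band 4 + 250 → 11508; Band 5 − 70 → 17660; Band 6 + 370 → 21848; Band 7 + 370 → 22068
→ [3098, 5238, 5948, 11508, 17660, 21848, 22068]
Total after period 3: 3098 + 5238 + 5948 + 11508 + 17660 + 21848 + 22068 = 87368

87368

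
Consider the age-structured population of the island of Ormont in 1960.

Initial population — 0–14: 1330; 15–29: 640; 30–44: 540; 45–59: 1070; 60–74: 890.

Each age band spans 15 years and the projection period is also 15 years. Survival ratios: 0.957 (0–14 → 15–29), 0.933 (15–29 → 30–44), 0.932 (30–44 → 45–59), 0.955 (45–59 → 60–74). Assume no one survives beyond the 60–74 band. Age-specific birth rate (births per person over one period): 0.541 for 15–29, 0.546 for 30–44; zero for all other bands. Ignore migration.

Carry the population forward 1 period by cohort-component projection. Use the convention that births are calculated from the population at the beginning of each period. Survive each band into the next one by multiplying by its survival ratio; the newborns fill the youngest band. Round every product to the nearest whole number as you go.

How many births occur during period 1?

After projecting period 1:
Births: 640 × 0.541 = 346, 540 × 0.546 = 295 ⇒ total 641
15–29: 1330 × 0.957 = 1273
30–44: 640 × 0.933 = 597
45–59: 540 × 0.932 = 503
60–74: 1070 × 0.955 = 1022
Population now: 0–14=641, 15–29=1273, 30–44=597, 45–59=503, 60–74=1022

641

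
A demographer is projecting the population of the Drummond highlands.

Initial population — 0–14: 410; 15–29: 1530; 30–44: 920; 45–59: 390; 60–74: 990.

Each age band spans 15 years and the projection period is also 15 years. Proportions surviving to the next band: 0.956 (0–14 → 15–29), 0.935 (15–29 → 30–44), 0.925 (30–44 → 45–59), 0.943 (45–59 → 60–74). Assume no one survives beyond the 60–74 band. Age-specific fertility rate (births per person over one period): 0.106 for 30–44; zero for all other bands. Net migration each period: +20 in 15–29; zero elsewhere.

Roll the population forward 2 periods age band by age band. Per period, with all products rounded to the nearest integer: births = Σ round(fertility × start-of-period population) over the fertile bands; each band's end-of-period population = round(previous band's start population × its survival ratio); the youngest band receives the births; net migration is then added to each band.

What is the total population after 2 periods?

2777

Call the groups 1 to 5, youngest first.
After projecting period 1:
Births: 920 × 0.106 = 98
Group 2: 410 × 0.956 = 392
Group 3: 1530 × 0.935 = 1431
Group 4: 920 × 0.925 = 851
Group 5: 390 × 0.943 = 368
Net migration: Group 2 + 20 → 412
Giving 98 / 412 / 1431 / 851 / 368.
After projecting period 2:
Births: 1431 × 0.106 = 152
Group 2: 98 × 0.956 = 94
Group 3: 412 × 0.935 = 385
Group 4: 1431 × 0.925 = 1324
Group 5: 851 × 0.943 = 802
Net migration: Group 2 + 20 → 114
Giving 152 / 114 / 385 / 1324 / 802.
Total after period 2: 152 + 114 + 385 + 1324 + 802 = 2777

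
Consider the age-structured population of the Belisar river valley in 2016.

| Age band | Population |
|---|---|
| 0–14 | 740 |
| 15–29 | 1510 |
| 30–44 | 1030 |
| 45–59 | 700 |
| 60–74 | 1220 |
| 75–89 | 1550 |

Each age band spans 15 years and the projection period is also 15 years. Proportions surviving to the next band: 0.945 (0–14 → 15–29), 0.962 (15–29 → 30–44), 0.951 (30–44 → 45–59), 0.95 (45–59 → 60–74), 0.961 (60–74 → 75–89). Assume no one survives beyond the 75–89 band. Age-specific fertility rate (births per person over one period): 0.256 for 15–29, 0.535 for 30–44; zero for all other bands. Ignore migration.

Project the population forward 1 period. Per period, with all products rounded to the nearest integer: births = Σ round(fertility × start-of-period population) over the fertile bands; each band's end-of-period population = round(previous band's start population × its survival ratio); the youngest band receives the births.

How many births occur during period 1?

Period 1.
Births: 1510 * 0.256 = 387  |  1030 * 0.535 = 551 → total 938
15–29: 740 * 0.945 = 699
30–44: 1510 * 0.962 = 1453
45–59: 1030 * 0.951 = 980
60–74: 700 * 0.95 = 665
75–89: 1220 * 0.961 = 1172
End of period: [938, 699, 1453, 980, 665, 1172]

938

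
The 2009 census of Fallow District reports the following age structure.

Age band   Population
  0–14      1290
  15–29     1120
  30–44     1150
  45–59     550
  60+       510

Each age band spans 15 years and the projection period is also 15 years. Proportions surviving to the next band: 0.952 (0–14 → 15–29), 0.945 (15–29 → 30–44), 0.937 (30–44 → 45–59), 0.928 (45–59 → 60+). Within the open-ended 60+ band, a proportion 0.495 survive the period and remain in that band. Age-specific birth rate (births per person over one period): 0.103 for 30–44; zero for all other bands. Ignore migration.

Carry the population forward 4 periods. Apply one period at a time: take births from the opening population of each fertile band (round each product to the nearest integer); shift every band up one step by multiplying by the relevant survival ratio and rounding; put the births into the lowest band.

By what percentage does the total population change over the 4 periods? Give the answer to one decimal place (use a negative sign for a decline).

After projecting period 1:
Births: 1150 × 0.103 = 118
15–29: 1290 × 0.952 = 1228
30–44: 1120 × 0.945 = 1058
45–59: 1150 × 0.937 = 1078
60+: 550 × 0.928 + 510 × 0.495 = 510 + 252 = 762
End of period: [118, 1228, 1058, 1078, 762]
After projecting period 2:
Births: 1058 × 0.103 = 109
15–29: 118 × 0.952 = 112
30–44: 1228 × 0.945 = 1160
45–59: 1058 × 0.937 = 991
60+: 1078 × 0.928 + 762 × 0.495 = 1000 + 377 = 1377
End of period: [109, 112, 1160, 991, 1377]
After projecting period 3:
Births: 1160 × 0.103 = 119
15–29: 109 × 0.952 = 104
30–44: 112 × 0.945 = 106
45–59: 1160 × 0.937 = 1087
60+: 991 × 0.928 + 1377 × 0.495 = 920 + 682 = 1602
End of period: [119, 104, 106, 1087, 1602]
After projecting period 4:
Births: 106 × 0.103 = 11
15–29: 119 × 0.952 = 113
30–44: 104 × 0.945 = 98
45–59: 106 × 0.937 = 99
60+: 1087 × 0.928 + 1602 × 0.495 = 1009 + 793 = 1802
End of period: [11, 113, 98, 99, 1802]
Total: 4620 → 2123; change = -2497; percentage change = -54.0%

-54.0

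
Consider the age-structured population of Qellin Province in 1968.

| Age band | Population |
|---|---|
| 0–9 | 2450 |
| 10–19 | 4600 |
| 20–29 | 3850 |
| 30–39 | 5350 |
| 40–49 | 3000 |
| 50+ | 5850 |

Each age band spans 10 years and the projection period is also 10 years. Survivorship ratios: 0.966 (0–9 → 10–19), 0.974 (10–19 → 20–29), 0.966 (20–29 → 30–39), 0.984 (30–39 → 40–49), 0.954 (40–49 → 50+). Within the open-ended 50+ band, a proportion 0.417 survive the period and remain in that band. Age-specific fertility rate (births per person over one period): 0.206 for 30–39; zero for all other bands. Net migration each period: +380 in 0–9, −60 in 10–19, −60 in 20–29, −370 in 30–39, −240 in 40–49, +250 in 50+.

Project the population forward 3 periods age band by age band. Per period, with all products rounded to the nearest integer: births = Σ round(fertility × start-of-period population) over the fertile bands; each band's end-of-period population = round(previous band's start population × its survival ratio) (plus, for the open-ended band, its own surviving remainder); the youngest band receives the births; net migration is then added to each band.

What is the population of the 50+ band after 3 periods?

(Bands numbered youngest = 1 to oldest = 6.)
— Period 1 —
Births: 5350 × 0.206 = 1102
Band 2: 2450 × 0.966 = 2367
Band 3: 4600 × 0.974 = 4480
Band 4: 3850 × 0.966 = 3719
Band 5: 5350 × 0.984 = 5264
Band 6: 3000 × 0.954 + 5850 × 0.417 = 2862 + 2439 = 5301
Net migration: Band 1 + 380 → 1482; Band 2 − 60 → 2307; Band 3 − 60 → 4420; Band 4 − 370 → 3349; Band 5 − 240 → 5024; Band 6 + 250 → 5551
Giving 1482 / 2307 / 4420 / 3349 / 5024 / 5551.
— Period 2 —
Births: 3349 × 0.206 = 690
Band 2: 1482 × 0.966 = 1432
Band 3: 2307 × 0.974 = 2247
Band 4: 4420 × 0.966 = 4270
Band 5: 3349 × 0.984 = 3295
Band 6: 5024 × 0.954 + 5551 × 0.417 = 4793 + 2315 = 7108
Net migration: Band 1 + 380 → 1070; Band 2 − 60 → 1372; Band 3 − 60 → 2187; Band 4 − 370 → 3900; Band 5 − 240 → 3055; Band 6 + 250 → 7358
Giving 1070 / 1372 / 2187 / 3900 / 3055 / 7358.
— Period 3 —
Births: 3900 × 0.206 = 803
Band 2: 1070 × 0.966 = 1034
Band 3: 1372 × 0.974 = 1336
Band 4: 2187 × 0.966 = 2113
Band 5: 3900 × 0.984 = 3838
Band 6: 3055 × 0.954 + 7358 × 0.417 = 2914 + 3068 = 5982
Net migration: Band 1 + 380 → 1183; Band 2 − 60 → 974; Band 3 − 60 → 1276; Band 4 − 370 → 1743; Band 5 − 240 → 3598; Band 6 + 250 → 6232
Giving 1183 / 974 / 1276 / 1743 / 3598 / 6232.

6232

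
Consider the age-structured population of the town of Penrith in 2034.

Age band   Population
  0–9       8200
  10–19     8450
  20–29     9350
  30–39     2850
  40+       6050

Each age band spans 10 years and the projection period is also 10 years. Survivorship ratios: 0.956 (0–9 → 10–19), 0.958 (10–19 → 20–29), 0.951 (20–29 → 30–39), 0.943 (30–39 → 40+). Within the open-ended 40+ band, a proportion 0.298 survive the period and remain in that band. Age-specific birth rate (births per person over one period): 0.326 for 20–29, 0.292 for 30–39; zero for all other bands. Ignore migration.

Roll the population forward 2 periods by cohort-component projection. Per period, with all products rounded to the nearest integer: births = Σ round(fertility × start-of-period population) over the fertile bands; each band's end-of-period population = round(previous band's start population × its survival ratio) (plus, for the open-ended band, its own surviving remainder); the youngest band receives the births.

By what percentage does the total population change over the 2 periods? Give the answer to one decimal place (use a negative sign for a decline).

Numbering the groups 1..5 from youngest to oldest:
After projecting period 1:
Births: 9350 × 0.326 = 3048, 2850 × 0.292 = 832 → 3880
Group 2: 8200 × 0.956 = 7839
Group 3: 8450 × 0.958 = 8095
Group 4: 9350 × 0.951 = 8892
Group 5: 2850 × 0.943 + 6050 × 0.298 = 2688 + 1803 = 4491
Population now: 0–9=3880, 10–19=7839, 20–29=8095, 30–39=8892, 40+=4491
After projecting period 2:
Births: 8095 × 0.326 = 2639, 8892 × 0.292 = 2596 → 5235
Group 2: 3880 × 0.956 = 3709
Group 3: 7839 × 0.958 = 7510
Group 4: 8095 × 0.951 = 7698
Group 5: 8892 × 0.943 + 4491 × 0.298 = 8385 + 1338 = 9723
Population now: 0–9=5235, 10–19=3709, 20–29=7510, 30–39=7698, 40+=9723
Total: 34900 → 33875; change = -1025; percentage change = -2.9%

-2.9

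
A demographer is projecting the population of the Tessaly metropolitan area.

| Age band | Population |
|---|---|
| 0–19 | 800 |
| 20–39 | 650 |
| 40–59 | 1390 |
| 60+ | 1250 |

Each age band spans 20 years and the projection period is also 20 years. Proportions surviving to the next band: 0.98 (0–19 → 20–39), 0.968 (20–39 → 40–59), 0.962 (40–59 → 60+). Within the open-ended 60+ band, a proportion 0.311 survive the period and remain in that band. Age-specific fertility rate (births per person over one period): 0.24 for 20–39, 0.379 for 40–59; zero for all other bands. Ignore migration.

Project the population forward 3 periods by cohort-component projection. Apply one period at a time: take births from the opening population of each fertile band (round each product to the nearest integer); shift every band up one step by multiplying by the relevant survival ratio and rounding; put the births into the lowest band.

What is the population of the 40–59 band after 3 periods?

648

— Period 1 —
Births: 650 × 0.24 = 156  |  1390 × 0.379 = 527 → 683
20–39: 800 × 0.98 = 784
40–59: 650 × 0.968 = 629
60+: 1390 × 0.962 + 1250 × 0.311 = 1337 + 389 = 1726
End of period: [683, 784, 629, 1726]
— Period 2 —
Births: 784 × 0.24 = 188  |  629 × 0.379 = 238 → 426
20–39: 683 × 0.98 = 669
40–59: 784 × 0.968 = 759
60+: 629 × 0.962 + 1726 × 0.311 = 605 + 537 = 1142
End of period: [426, 669, 759, 1142]
— Period 3 —
Births: 669 × 0.24 = 161  |  759 × 0.379 = 288 → 449
20–39: 426 × 0.98 = 417
40–59: 669 × 0.968 = 648
60+: 759 × 0.962 + 1142 × 0.311 = 730 + 355 = 1085
End of period: [449, 417, 648, 1085]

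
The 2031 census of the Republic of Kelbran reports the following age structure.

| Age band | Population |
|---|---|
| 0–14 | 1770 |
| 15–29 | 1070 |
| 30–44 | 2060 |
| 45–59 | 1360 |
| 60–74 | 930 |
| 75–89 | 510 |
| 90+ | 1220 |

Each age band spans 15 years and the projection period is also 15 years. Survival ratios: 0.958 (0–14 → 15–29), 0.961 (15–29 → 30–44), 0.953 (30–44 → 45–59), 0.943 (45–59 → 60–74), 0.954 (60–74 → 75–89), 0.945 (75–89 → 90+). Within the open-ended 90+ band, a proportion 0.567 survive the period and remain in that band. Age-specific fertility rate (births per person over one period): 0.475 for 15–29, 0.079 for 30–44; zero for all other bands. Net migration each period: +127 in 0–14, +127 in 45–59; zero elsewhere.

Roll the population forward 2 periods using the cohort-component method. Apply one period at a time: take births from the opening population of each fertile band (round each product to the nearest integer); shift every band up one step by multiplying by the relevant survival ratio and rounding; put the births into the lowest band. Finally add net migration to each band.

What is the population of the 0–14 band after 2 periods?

Call the bands 1 to 7, youngest first.
— Period 1 —
Births: 1070 × 0.475 = 508  |  2060 × 0.079 = 163 ⇒ total 671
Band 2: 1770 × 0.958 = 1696
Band 3: 1070 × 0.961 = 1028
Band 4: 2060 × 0.953 = 1963
Band 5: 1360 × 0.943 = 1282
Band 6: 930 × 0.954 = 887
Band 7: 510 × 0.945 + 1220 × 0.567 = 482 + 692 = 1174
Net migration: Band 1 + 127 → 798; Band 4 + 127 → 2090
→ [798, 1696, 1028, 2090, 1282, 887, 1174]
— Period 2 —
Births: 1696 × 0.475 = 806  |  1028 × 0.079 = 81 ⇒ total 887
Band 2: 798 × 0.958 = 764
Band 3: 1696 × 0.961 = 1630
Band 4: 1028 × 0.953 = 980
Band 5: 2090 × 0.943 = 1971
Band 6: 1282 × 0.954 = 1223
Band 7: 887 × 0.945 + 1174 × 0.567 = 838 + 666 = 1504
Net migration: Band 1 + 127 → 1014; Band 4 + 127 → 1107
→ [1014, 764, 1630, 1107, 1971, 1223, 1504]

1014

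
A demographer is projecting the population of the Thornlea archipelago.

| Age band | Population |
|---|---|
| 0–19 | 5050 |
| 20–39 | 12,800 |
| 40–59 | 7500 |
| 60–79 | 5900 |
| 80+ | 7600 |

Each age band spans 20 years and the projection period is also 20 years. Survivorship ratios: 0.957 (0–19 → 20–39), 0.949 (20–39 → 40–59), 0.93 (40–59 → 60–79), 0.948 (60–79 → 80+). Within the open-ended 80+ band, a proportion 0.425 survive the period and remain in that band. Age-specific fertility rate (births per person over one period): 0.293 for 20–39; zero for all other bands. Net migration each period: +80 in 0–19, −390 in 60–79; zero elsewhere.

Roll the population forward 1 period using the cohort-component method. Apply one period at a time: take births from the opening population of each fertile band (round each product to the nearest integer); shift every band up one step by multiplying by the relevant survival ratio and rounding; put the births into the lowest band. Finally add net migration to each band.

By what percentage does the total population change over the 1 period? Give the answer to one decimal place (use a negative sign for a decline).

-6.8

Call the groups 1 to 5, youngest first.
— Period 1 —
Births: 12800 × 0.293 = 3750
Group 2: 5050 × 0.957 = 4833
Group 3: 12800 × 0.949 = 12147
Group 4: 7500 × 0.93 = 6975
Group 5: 5900 × 0.948 + 7600 × 0.425 = 5593 + 3230 = 8823
Net migration: Group 1 + 80 → 3830; Group 4 − 390 → 6585
End of period: [3830, 4833, 12147, 6585, 8823]
Total: 38850 → 36218; change = -2632; percentage change = -6.8%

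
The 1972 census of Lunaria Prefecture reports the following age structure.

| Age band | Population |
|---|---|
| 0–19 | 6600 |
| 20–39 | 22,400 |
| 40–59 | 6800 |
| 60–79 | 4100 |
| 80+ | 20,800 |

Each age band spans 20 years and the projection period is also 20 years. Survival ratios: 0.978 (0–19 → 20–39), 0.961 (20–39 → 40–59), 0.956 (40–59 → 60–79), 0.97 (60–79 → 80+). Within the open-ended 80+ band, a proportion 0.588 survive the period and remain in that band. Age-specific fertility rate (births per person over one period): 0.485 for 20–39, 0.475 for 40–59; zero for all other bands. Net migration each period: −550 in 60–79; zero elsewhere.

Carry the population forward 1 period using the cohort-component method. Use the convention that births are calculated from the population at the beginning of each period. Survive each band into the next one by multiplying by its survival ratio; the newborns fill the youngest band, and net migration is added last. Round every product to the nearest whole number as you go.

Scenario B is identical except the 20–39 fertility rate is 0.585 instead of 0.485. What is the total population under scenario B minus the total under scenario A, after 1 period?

2240

Let band 1 be 0–19 through band 5 = 80+.
[period 1]
Births: 22400 * 0.485 = 10864 ; 6800 * 0.475 = 3230 — total 14094
Band 2: 6600 * 0.978 = 6455
Band 3: 22400 * 0.961 = 21526
Band 4: 6800 * 0.956 = 6501
Band 5: 4100 * 0.97 + 20800 * 0.588 = 3977 + 12230 = 16207
Net migration: Band 4 − 550 → 5951
Giving 14094 / 6455 / 21526 / 5951 / 16207.
Scenario A total after 1 period: 64233
Scenario B projection —
[period 1]
Births: 22400 * 0.585 = 13104 ; 6800 * 0.475 = 3230 — total 16334
Band 2: 6600 * 0.978 = 6455
Band 3: 22400 * 0.961 = 21526
Band 4: 6800 * 0.956 = 6501
Band 5: 4100 * 0.97 + 20800 * 0.588 = 3977 + 12230 = 16207
Net migration: Band 4 − 550 → 5951
Giving 16334 / 6455 / 21526 / 5951 / 16207.
Scenario B total after 1 period: 66473
Difference B − A = 66473 − 64233 = 2240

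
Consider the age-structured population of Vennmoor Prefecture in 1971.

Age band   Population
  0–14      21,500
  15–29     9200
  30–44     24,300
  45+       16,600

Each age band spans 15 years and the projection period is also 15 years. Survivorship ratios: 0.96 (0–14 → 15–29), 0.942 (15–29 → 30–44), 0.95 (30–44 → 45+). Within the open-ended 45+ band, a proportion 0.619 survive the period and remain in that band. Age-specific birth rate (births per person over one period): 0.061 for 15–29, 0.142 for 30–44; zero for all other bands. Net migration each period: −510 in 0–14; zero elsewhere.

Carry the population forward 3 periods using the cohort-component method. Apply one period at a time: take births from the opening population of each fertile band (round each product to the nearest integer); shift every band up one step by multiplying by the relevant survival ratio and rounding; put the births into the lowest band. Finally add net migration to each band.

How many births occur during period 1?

4012

[period 1]
Births: 9200 * 0.061 = 561  |  24300 * 0.142 = 3451 — total 4012
15–29: 21500 * 0.96 = 20640
30–44: 9200 * 0.942 = 8666
45+: 24300 * 0.95 + 16600 * 0.619 = 23085 + 10275 = 33360
Net migration: 0–14 − 510 → 3502
Population now: 0–14=3502, 15–29=20640, 30–44=8666, 45+=33360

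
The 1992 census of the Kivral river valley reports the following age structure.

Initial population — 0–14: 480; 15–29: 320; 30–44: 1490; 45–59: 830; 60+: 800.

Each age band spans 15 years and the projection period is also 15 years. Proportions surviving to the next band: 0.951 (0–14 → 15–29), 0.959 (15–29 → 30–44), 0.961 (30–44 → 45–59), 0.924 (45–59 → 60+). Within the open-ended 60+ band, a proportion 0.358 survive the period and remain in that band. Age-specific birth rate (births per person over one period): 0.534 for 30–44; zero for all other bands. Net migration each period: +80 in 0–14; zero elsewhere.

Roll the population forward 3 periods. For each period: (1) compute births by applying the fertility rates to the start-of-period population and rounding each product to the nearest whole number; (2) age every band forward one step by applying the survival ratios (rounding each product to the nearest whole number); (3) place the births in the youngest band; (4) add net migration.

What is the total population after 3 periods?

2646

Let group 1 be 0–14 through group 5 = 60+.
Period 1.
Births: 1490 * 0.534 = 796
Group 2: 480 * 0.951 = 456
Group 3: 320 * 0.959 = 307
Group 4: 1490 * 0.961 = 1432
Group 5: 830 * 0.924 + 800 * 0.358 = 767 + 286 = 1053
Net migration: Group 1 + 80 → 876
→ [876, 456, 307, 1432, 1053]
Period 2.
Births: 307 * 0.534 = 164
Group 2: 876 * 0.951 = 833
Group 3: 456 * 0.959 = 437
Group 4: 307 * 0.961 = 295
Group 5: 1432 * 0.924 + 1053 * 0.358 = 1323 + 377 = 1700
Net migration: Group 1 + 80 → 244
→ [244, 833, 437, 295, 1700]
Period 3.
Births: 437 * 0.534 = 233
Group 2: 244 * 0.951 = 232
Group 3: 833 * 0.959 = 799
Group 4: 437 * 0.961 = 420
Group 5: 295 * 0.924 + 1700 * 0.358 = 273 + 609 = 882
Net migration: Group 1 + 80 → 313
→ [313, 232, 799, 420, 882]
Total after period 3: 313 + 232 + 799 + 420 + 882 = 2646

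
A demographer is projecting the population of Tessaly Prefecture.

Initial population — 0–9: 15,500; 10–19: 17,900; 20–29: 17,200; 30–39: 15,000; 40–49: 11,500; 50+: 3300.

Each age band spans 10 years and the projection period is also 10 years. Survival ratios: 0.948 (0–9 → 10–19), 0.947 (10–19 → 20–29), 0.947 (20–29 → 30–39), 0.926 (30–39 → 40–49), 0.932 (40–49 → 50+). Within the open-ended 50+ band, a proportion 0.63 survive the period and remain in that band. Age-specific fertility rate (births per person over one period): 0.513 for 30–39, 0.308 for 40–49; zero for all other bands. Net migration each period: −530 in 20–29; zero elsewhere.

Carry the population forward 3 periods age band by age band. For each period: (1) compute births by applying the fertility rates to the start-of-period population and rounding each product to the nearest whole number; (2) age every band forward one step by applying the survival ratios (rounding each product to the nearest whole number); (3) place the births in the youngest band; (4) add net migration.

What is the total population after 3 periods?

88526

Numbering the bands 1..6 from youngest to oldest:
After projecting period 1:
Births: 15000 × 0.513 = 7695, 11500 × 0.308 = 3542 → 11237
Band 2: 15500 × 0.948 = 14694
Band 3: 17900 × 0.947 = 16951
Band 4: 17200 × 0.947 = 16288
Band 5: 15000 × 0.926 = 13890
Band 6: 11500 × 0.932 + 3300 × 0.63 = 10718 + 2079 = 12797
Net migration: Band 3 − 530 → 16421
Population now: 0–9=11237, 10–19=14694, 20–29=16421, 30–39=16288, 40–49=13890, 50+=12797
After projecting period 2:
Births: 16288 × 0.513 = 8356, 13890 × 0.308 = 4278 → 12634
Band 2: 11237 × 0.948 = 10653
Band 3: 14694 × 0.947 = 13915
Band 4: 16421 × 0.947 = 15551
Band 5: 16288 × 0.926 = 15083
Band 6: 13890 × 0.932 + 12797 × 0.63 = 12945 + 8062 = 21007
Net migration: Band 3 − 530 → 13385
Population now: 0–9=12634, 10–19=10653, 20–29=13385, 30–39=15551, 40–49=15083, 50+=21007
After projecting period 3:
Births: 15551 × 0.513 = 7978, 15083 × 0.308 = 4646 → 12624
Band 2: 12634 × 0.948 = 11977
Band 3: 10653 × 0.947 = 10088
Band 4: 13385 × 0.947 = 12676
Band 5: 15551 × 0.926 = 14400
Band 6: 15083 × 0.932 + 21007 × 0.63 = 14057 + 13234 = 27291
Net migration: Band 3 − 530 → 9558
Population now: 0–9=12624, 10–19=11977, 20–29=9558, 30–39=12676, 40–49=14400, 50+=27291
Total after period 3: 12624 + 11977 + 9558 + 12676 + 14400 + 27291 = 88526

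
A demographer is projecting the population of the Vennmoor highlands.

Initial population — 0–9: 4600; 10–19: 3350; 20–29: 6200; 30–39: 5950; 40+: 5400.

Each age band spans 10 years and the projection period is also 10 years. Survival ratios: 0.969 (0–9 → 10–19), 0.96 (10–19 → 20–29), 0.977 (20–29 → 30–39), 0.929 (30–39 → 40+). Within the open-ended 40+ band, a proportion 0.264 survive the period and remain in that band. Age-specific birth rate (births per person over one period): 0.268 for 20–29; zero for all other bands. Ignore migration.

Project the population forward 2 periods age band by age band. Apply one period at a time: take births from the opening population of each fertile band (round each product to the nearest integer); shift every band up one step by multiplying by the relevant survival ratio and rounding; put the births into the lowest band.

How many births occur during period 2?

862

Numbering the groups 1..5 from youngest to oldest:
Period 1:
Births: 6200 × 0.268 = 1662
Group 2: 4600 × 0.969 = 4457
Group 3: 3350 × 0.96 = 3216
Group 4: 6200 × 0.977 = 6057
Group 5: 5950 × 0.929 + 5400 × 0.264 = 5528 + 1426 = 6954
Population now: 0–9=1662, 10–19=4457, 20–29=3216, 30–39=6057, 40+=6954
Period 2:
Births: 3216 × 0.268 = 862
Group 2: 1662 × 0.969 = 1610
Group 3: 4457 × 0.96 = 4279
Group 4: 3216 × 0.977 = 3142
Group 5: 6057 × 0.929 + 6954 × 0.264 = 5627 + 1836 = 7463
Population now: 0–9=862, 10–19=1610, 20–29=4279, 30–39=3142, 40+=7463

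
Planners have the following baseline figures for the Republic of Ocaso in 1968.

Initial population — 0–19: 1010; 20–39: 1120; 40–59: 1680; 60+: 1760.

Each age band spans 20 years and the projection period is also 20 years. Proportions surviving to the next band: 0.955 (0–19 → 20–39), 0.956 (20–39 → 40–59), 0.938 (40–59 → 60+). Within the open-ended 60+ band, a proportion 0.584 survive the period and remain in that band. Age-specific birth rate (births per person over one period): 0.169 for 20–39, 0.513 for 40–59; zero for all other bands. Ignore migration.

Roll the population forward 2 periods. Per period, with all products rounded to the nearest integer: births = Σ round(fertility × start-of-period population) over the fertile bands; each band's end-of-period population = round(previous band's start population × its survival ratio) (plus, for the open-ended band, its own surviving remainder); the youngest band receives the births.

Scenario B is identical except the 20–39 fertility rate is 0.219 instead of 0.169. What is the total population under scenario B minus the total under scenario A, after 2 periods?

Period 1:
Births: 1120 * 0.169 = 189, 1680 * 0.513 = 862 ⇒ total 1051
20–39: 1010 * 0.955 = 965
40–59: 1120 * 0.956 = 1071
60+: 1680 * 0.938 + 1760 * 0.584 = 1576 + 1028 = 2604
Giving 1051 / 965 / 1071 / 2604.
Period 2:
Births: 965 * 0.169 = 163, 1071 * 0.513 = 549 ⇒ total 712
20–39: 1051 * 0.955 = 1004
40–59: 965 * 0.956 = 923
60+: 1071 * 0.938 + 2604 * 0.584 = 1005 + 1521 = 2526
Giving 712 / 1004 / 923 / 2526.
Scenario A total after 2 periods: 5165
Scenario B projection —
Period 1:
Births: 1120 * 0.219 = 245, 1680 * 0.513 = 862 ⇒ total 1107
20–39: 1010 * 0.955 = 965
40–59: 1120 * 0.956 = 1071
60+: 1680 * 0.938 + 1760 * 0.584 = 1576 + 1028 = 2604
Giving 1107 / 965 / 1071 / 2604.
Period 2:
Births: 965 * 0.219 = 211, 1071 * 0.513 = 549 ⇒ total 760
20–39: 1107 * 0.955 = 1057
40–59: 965 * 0.956 = 923
60+: 1071 * 0.938 + 2604 * 0.584 = 1005 + 1521 = 2526
Giving 760 / 1057 / 923 / 2526.
Scenario B total after 2 periods: 5266
Difference B − A = 5266 − 5165 = 101

101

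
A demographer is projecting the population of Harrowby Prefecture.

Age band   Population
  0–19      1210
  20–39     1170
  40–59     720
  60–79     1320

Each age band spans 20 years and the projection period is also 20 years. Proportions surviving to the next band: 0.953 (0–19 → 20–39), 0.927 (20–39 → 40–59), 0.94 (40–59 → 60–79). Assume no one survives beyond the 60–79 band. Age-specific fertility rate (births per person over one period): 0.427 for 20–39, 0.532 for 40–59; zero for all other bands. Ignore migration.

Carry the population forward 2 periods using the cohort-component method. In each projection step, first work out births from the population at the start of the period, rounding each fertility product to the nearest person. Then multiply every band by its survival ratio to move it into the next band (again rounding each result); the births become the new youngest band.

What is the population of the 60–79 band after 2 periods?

1020

After projecting period 1:
Births: 1170 × 0.427 = 500  |  720 × 0.532 = 383 — total 883
20–39: 1210 × 0.953 = 1153
40–59: 1170 × 0.927 = 1085
60–79: 720 × 0.94 = 677
End of period: [883, 1153, 1085, 677]
After projecting period 2:
Births: 1153 × 0.427 = 492  |  1085 × 0.532 = 577 — total 1069
20–39: 883 × 0.953 = 841
40–59: 1153 × 0.927 = 1069
60–79: 1085 × 0.94 = 1020
End of period: [1069, 841, 1069, 1020]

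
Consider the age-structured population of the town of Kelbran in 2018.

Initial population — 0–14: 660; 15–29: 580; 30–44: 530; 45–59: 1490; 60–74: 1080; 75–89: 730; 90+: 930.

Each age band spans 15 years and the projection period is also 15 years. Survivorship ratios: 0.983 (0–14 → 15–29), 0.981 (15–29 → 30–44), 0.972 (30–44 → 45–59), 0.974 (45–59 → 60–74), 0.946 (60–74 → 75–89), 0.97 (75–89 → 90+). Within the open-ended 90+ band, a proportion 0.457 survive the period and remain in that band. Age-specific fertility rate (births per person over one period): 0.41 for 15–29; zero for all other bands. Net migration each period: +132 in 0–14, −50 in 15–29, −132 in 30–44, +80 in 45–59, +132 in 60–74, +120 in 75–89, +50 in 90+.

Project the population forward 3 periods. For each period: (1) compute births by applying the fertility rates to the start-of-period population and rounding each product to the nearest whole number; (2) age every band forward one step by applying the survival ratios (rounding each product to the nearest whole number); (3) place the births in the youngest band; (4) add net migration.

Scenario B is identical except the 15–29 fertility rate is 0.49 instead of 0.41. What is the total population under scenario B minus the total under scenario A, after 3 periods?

— Period 1 —
Births: 580 × 0.41 = 238
15–29: 660 × 0.983 = 649
30–44: 580 × 0.981 = 569
45–59: 530 × 0.972 = 515
60–74: 1490 × 0.974 = 1451
75–89: 1080 × 0.946 = 1022
90+: 730 × 0.97 + 930 × 0.457 = 708 + 425 = 1133
Net migration: 0–14 + 132 → 370; 15–29 − 50 → 599; 30–44 − 132 → 437; 45–59 + 80 → 595; 60–74 + 132 → 1583; 75–89 + 120 → 1142; 90+ + 50 → 1183
Giving 370 / 599 / 437 / 595 / 1583 / 1142 / 1183.
— Period 2 —
Births: 599 × 0.41 = 246
15–29: 370 × 0.983 = 364
30–44: 599 × 0.981 = 588
45–59: 437 × 0.972 = 425
60–74: 595 × 0.974 = 580
75–89: 1583 × 0.946 = 1498
90+: 1142 × 0.97 + 1183 × 0.457 = 1108 + 541 = 1649
Net migration: 0–14 + 132 → 378; 15–29 − 50 → 314; 30–44 − 132 → 456; 45–59 + 80 → 505; 60–74 + 132 → 712; 75–89 + 120 → 1618; 90+ + 50 → 1699
Giving 378 / 314 / 456 / 505 / 712 / 1618 / 1699.
— Period 3 —
Births: 314 × 0.41 = 129
15–29: 378 × 0.983 = 372
30–44: 314 × 0.981 = 308
45–59: 456 × 0.972 = 443
60–74: 505 × 0.974 = 492
75–89: 712 × 0.946 = 674
90+: 1618 × 0.97 + 1699 × 0.457 = 1569 + 776 = 2345
Net migration: 0–14 + 132 → 261; 15–29 − 50 → 322; 30–44 − 132 → 176; 45–59 + 80 → 523; 60–74 + 132 → 624; 75–89 + 120 → 794; 90+ + 50 → 2395
Giving 261 / 322 / 176 / 523 / 624 / 794 / 2395.
Scenario A total after 3 periods: 5095
Scenario B projection —
— Period 1 —
Births: 580 × 0.49 = 284
15–29: 660 × 0.983 = 649
30–44: 580 × 0.981 = 569
45–59: 530 × 0.972 = 515
60–74: 1490 × 0.974 = 1451
75–89: 1080 × 0.946 = 1022
90+: 730 × 0.97 + 930 × 0.457 = 708 + 425 = 1133
Net migration: 0–14 + 132 → 416; 15–29 − 50 → 599; 30–44 − 132 → 437; 45–59 + 80 → 595; 60–74 + 132 → 1583; 75–89 + 120 → 1142; 90+ + 50 → 1183
Giving 416 / 599 / 437 / 595 / 1583 / 1142 / 1183.
— Period 2 —
Births: 599 × 0.49 = 294
15–29: 416 × 0.983 = 409
30–44: 599 × 0.981 = 588
45–59: 437 × 0.972 = 425
60–74: 595 × 0.974 = 580
75–89: 1583 × 0.946 = 1498
90+: 1142 × 0.97 + 1183 × 0.457 = 1108 + 541 = 1649
Net migration: 0–14 + 132 → 426; 15–29 − 50 → 359; 30–44 − 132 → 456; 45–59 + 80 → 505; 60–74 + 132 → 712; 75–89 + 120 → 1618; 90+ + 50 → 1699
Giving 426 / 359 / 456 / 505 / 712 / 1618 / 1699.
— Period 3 —
Births: 359 × 0.49 = 176
15–29: 426 × 0.983 = 419
30–44: 359 × 0.981 = 352
45–59: 456 × 0.972 = 443
60–74: 505 × 0.974 = 492
75–89: 712 × 0.946 = 674
90+: 1618 × 0.97 + 1699 × 0.457 = 1569 + 776 = 2345
Net migration: 0–14 + 132 → 308; 15–29 − 50 → 369; 30–44 − 132 → 220; 45–59 + 80 → 523; 60–74 + 132 → 624; 75–89 + 120 → 794; 90+ + 50 → 2395
Giving 308 / 369 / 220 / 523 / 624 / 794 / 2395.
Scenario B total after 3 periods: 5233
Difference B − A = 5233 − 5095 = 138

138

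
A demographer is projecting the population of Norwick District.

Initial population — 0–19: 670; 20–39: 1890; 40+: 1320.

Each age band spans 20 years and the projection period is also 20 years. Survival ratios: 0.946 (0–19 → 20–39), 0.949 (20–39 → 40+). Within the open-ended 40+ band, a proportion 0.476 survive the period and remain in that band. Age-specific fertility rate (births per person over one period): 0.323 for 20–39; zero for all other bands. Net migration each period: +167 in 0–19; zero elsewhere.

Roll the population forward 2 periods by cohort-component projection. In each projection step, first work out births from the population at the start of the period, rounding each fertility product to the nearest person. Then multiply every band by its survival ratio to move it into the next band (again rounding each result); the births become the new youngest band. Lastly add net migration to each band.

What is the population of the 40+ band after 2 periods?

1755

Numbering the groups 1..3 from youngest to oldest:
Period 1:
Births: 1890 * 0.323 = 610
Group 2: 670 * 0.946 = 634
Group 3: 1890 * 0.949 + 1320 * 0.476 = 1794 + 628 = 2422
Net migration: Group 1 + 167 → 777
End of period: [777, 634, 2422]
Period 2:
Births: 634 * 0.323 = 205
Group 2: 777 * 0.946 = 735
Group 3: 634 * 0.949 + 2422 * 0.476 = 602 + 1153 = 1755
Net migration: Group 1 + 167 → 372
End of period: [372, 735, 1755]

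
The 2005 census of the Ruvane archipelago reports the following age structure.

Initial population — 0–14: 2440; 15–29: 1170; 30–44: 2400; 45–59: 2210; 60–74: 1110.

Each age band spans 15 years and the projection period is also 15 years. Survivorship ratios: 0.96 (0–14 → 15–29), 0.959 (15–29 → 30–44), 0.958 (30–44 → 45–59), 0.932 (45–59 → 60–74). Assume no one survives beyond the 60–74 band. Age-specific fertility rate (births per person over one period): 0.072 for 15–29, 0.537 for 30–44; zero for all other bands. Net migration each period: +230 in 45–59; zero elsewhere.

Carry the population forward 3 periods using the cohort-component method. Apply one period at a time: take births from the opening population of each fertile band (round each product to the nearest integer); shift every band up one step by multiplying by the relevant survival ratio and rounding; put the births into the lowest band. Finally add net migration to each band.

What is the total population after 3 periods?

After projecting period 1:
Births: 1170 × 0.072 = 84  |  2400 × 0.537 = 1289 → total 1373
15–29: 2440 × 0.96 = 2342
30–44: 1170 × 0.959 = 1122
45–59: 2400 × 0.958 = 2299
60–74: 2210 × 0.932 = 2060
Net migration: 45–59 + 230 → 2529
Giving 1373 / 2342 / 1122 / 2529 / 2060.
After projecting period 2:
Births: 2342 × 0.072 = 169  |  1122 × 0.537 = 603 → total 772
15–29: 1373 × 0.96 = 1318
30–44: 2342 × 0.959 = 2246
45–59: 1122 × 0.958 = 1075
60–74: 2529 × 0.932 = 2357
Net migration: 45–59 + 230 → 1305
Giving 772 / 1318 / 2246 / 1305 / 2357.
After projecting period 3:
Births: 1318 × 0.072 = 95  |  2246 × 0.537 = 1206 → total 1301
15–29: 772 × 0.96 = 741
30–44: 1318 × 0.959 = 1264
45–59: 2246 × 0.958 = 2152
60–74: 1305 × 0.932 = 1216
Net migration: 45–59 + 230 → 2382
Giving 1301 / 741 / 1264 / 2382 / 1216.
Total after period 3: 1301 + 741 + 1264 + 2382 + 1216 = 6904

6904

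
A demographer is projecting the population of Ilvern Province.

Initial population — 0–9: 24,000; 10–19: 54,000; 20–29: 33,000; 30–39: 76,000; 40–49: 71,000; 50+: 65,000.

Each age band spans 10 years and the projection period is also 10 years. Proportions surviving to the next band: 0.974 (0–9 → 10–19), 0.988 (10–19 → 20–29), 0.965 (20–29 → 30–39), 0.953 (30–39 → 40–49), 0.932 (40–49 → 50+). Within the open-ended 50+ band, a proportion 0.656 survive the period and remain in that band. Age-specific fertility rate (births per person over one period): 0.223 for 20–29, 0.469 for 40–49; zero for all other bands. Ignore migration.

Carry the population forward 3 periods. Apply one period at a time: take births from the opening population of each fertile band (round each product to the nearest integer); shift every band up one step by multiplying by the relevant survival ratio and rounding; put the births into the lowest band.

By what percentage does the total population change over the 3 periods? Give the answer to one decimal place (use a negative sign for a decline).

— Period 1 —
Births: 33000 × 0.223 = 7359  |  71000 × 0.469 = 33299 — total 40658
10–19: 24000 × 0.974 = 23376
20–29: 54000 × 0.988 = 53352
30–39: 33000 × 0.965 = 31845
40–49: 76000 × 0.953 = 72428
50+: 71000 × 0.932 + 65000 × 0.656 = 66172 + 42640 = 108812
Giving 40658 / 23376 / 53352 / 31845 / 72428 / 108812.
— Period 2 —
Births: 53352 × 0.223 = 11897  |  72428 × 0.469 = 33969 — total 45866
10–19: 40658 × 0.974 = 39601
20–29: 23376 × 0.988 = 23095
30–39: 53352 × 0.965 = 51485
40–49: 31845 × 0.953 = 30348
50+: 72428 × 0.932 + 108812 × 0.656 = 67503 + 71381 = 138884
Giving 45866 / 39601 / 23095 / 51485 / 30348 / 138884.
— Period 3 —
Births: 23095 × 0.223 = 5150  |  30348 × 0.469 = 14233 — total 19383
10–19: 45866 × 0.974 = 44673
20–29: 39601 × 0.988 = 39126
30–39: 23095 × 0.965 = 22287
40–49: 51485 × 0.953 = 49065
50+: 30348 × 0.932 + 138884 × 0.656 = 28284 + 91108 = 119392
Giving 19383 / 44673 / 39126 / 22287 / 49065 / 119392.
Total: 323000 → 293926; change = -29074; percentage change = -9.0%

-9.0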